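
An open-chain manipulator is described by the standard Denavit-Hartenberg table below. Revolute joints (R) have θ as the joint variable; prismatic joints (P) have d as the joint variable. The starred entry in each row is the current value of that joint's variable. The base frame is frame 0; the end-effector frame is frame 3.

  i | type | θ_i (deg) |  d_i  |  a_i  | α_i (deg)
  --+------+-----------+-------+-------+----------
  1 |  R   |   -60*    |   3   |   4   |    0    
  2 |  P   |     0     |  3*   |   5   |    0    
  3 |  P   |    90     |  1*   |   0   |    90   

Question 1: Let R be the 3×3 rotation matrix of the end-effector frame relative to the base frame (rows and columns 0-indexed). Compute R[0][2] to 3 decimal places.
0.500

End-effector z-axis (col 2 of R) = (0.5000,-0.8660,0.0000)
R[0][2] = 0.5000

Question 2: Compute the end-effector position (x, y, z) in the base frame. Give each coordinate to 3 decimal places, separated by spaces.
after link 1: o_1 = (2.0000, -3.4641, 3.0000)
after link 2: o_2 = (4.5000, -7.7942, 6.0000)
after link 3: o_3 = (4.5000, -7.7942, 7.0000)

4.500 -7.794 7.000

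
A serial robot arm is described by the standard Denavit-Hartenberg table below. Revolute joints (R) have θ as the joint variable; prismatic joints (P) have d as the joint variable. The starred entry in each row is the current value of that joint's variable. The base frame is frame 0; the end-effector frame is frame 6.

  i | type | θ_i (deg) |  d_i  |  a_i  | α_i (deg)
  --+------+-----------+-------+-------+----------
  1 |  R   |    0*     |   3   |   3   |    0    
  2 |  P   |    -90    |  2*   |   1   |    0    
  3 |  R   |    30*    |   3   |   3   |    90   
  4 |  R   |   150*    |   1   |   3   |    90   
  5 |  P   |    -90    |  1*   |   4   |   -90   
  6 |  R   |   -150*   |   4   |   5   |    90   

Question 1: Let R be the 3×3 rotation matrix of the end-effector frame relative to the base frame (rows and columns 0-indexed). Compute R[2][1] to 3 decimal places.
0.500

End-effector y-axis (col 1 of R) = (-0.4330,0.7500,0.5000)
R[2][1] = 0.5000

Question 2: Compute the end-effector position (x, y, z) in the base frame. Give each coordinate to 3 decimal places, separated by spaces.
after link 1: o_1 = (3.0000, 0.0000, 3.0000)
after link 2: o_2 = (3.0000, -1.0000, 5.0000)
after link 3: o_3 = (4.5000, -3.5981, 8.0000)
after link 4: o_4 = (2.3349, -1.8481, 9.5000)
after link 5: o_5 = (6.0490, -0.2811, 10.3660)
after link 6: o_6 = (1.1920, -0.5287, 14.5311)

1.192 -0.529 14.531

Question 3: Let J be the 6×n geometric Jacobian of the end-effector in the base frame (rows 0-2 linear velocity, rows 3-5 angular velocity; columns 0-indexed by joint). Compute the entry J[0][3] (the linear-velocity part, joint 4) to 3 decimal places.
axis z_3 = (-0.8660,-0.5000,0.0000); lever o_n−o_3 = (-3.3080,3.0694,6.5311)
cross product → J_v[:, 3] = (-3.2655,5.6561,-4.3122)
J_ω[:, 3] = z_3
entry J[0][3] = -3.2655

-3.266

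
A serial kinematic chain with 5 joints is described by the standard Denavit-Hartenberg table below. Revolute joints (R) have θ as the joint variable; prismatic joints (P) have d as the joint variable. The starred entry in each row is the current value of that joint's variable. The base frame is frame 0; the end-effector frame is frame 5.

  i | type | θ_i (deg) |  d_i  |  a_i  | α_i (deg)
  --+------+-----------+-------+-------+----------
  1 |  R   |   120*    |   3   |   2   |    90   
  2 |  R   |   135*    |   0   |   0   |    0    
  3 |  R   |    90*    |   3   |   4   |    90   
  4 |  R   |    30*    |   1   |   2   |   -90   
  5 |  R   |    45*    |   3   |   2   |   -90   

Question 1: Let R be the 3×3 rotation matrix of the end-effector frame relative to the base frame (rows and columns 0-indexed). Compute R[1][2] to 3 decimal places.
End-effector z-axis (col 2 of R) = (-0.7727,0.6312,-0.0670)
R[1][2] = 0.6312

0.631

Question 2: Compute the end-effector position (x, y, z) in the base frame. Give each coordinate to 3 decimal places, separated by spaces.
7.109 2.297 -1.151

after link 1: o_1 = (-1.0000, 1.7321, 3.0000)
after link 2: o_2 = (-1.0000, 1.7321, 3.0000)
after link 3: o_3 = (3.0123, 0.7826, 0.1716)
after link 4: o_4 = (4.8442, -0.3905, -0.3461)
after link 5: o_5 = (7.1093, 2.2967, -1.1514)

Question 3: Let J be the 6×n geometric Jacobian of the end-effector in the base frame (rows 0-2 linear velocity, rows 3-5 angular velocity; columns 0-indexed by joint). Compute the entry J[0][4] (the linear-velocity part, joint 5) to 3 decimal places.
axis z_4 = (0.5732,0.7392,0.3536); lever o_n−o_4 = (2.2651,2.6872,-0.8054)
cross product → J_v[:, 4] = (-1.5454,1.2625,-0.1340)
J_ω[:, 4] = z_4
entry J[0][4] = -1.5454

-1.545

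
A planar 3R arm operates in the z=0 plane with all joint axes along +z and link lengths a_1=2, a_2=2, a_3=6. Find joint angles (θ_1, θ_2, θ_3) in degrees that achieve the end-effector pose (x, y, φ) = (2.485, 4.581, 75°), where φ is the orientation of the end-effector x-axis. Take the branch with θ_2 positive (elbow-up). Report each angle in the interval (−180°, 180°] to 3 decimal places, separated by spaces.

wrist centre = target − a_3·(cos φ, sin φ) = (0.9321, -1.2146)
cos θ_2 = (2.3439−2²−2²)/(2·2·2) = -0.7070; θ_2 = 134.9921° (elbow-up)
β = atan2(-1.2146,0.9321) = -52.4963°; ψ = atan2(1.4144,0.5860) = 67.4960°
θ_1 = β − ψ = -119.9923°
θ_3 = φ − θ_1 − θ_2 = 60.0002° (wrapped to (-180°,180°])

-119.992 134.992 60.000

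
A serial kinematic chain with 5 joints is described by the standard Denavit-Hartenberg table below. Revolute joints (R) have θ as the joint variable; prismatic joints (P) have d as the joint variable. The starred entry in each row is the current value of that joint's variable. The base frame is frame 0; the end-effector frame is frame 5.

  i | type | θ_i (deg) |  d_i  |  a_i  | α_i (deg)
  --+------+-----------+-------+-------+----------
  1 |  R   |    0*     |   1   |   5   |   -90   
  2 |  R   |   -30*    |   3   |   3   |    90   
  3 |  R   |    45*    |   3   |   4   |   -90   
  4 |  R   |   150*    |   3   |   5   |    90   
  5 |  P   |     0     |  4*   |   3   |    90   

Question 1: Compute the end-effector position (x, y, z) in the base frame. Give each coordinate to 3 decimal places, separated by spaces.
7.425 4.465 -2.755

after link 1: o_1 = (5.0000, 0.0000, 1.0000)
after link 2: o_2 = (7.5981, 3.0000, 2.5000)
after link 3: o_3 = (8.5476, 5.8284, 6.5123)
after link 4: o_4 = (5.3088, 4.8879, 1.7556)
after link 5: o_5 = (7.4246, 4.4650, -2.7549)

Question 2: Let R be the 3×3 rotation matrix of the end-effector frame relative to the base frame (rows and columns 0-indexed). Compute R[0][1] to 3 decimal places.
0.739

End-effector y-axis (col 1 of R) = (0.7392,0.3536,-0.5732)
R[0][1] = 0.7392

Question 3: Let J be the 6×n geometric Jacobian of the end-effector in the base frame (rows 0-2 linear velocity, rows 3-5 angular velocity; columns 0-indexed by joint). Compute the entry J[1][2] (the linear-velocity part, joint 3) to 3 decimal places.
-2.778

axis z_2 = (-0.5000,0.0000,0.8660); lever o_n−o_2 = (-0.1735,1.4650,-5.2549)
cross product → J_v[:, 2] = (-1.2687,-2.7777,-0.7325)
J_ω[:, 2] = z_2
entry J[1][2] = -2.7777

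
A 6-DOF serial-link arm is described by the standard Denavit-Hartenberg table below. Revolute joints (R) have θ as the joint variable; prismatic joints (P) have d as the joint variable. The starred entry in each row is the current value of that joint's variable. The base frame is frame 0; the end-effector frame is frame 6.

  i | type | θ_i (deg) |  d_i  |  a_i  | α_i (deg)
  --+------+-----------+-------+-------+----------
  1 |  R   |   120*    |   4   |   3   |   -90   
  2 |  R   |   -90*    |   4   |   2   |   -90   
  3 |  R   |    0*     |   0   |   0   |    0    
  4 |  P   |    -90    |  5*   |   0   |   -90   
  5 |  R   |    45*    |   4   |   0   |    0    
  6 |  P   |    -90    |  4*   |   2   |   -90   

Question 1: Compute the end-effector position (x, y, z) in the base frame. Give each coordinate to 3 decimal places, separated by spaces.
-9.396 5.446 14.000

after link 1: o_1 = (-1.5000, 2.5981, 4.0000)
after link 2: o_2 = (-4.9641, 0.5981, 6.0000)
after link 3: o_3 = (-4.9641, 0.5981, 6.0000)
after link 4: o_4 = (-7.4641, 4.9282, 6.0000)
after link 5: o_5 = (-7.4641, 4.9282, 10.0000)
after link 6: o_6 = (-9.3960, 5.4458, 14.0000)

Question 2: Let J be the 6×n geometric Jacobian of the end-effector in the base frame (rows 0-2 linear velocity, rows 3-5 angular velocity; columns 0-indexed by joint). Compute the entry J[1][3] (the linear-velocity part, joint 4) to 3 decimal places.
prismatic axis z_3 = (-0.5000,0.8660,-0.0000)
J_v[:, 3] = z_3; J_ω[:, 3] = (0,0,0)
entry J[1][3] = 0.8660

0.866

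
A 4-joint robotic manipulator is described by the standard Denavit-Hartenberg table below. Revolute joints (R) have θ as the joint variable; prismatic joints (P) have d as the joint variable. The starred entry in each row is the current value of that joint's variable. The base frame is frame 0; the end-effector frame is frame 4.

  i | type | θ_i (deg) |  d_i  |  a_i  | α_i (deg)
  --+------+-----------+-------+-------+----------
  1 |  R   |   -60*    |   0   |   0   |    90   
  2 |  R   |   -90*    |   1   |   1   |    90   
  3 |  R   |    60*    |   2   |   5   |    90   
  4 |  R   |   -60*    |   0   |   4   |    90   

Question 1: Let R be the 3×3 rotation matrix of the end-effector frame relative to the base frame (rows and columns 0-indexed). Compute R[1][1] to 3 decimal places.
0.250

End-effector y-axis (col 1 of R) = (0.4330,0.2500,-0.8660)
R[1][1] = 0.2500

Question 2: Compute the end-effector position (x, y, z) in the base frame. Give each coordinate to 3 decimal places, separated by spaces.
-5.384 -4.799 -4.500

after link 1: o_1 = (0.0000, 0.0000, 0.0000)
after link 2: o_2 = (-0.8660, -0.5000, -1.0000)
after link 3: o_3 = (-5.6160, -0.9330, -3.5000)
after link 4: o_4 = (-5.3840, -4.7990, -4.5000)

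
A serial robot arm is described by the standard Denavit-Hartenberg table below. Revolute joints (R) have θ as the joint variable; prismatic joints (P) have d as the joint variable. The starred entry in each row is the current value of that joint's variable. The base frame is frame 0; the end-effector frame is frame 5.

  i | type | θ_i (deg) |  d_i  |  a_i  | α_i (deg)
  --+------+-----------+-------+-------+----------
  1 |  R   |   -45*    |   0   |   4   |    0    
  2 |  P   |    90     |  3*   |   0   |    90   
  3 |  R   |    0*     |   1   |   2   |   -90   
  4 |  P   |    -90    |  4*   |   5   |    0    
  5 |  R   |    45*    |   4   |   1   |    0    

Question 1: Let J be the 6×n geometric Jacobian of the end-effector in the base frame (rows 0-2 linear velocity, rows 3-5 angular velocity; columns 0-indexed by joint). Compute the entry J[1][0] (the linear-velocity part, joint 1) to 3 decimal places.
9.485

axis z_0 = ẑ; lever o_n−o_0 = (9.4853,-5.6569,11.0000)
cross product → J_v[:, 0] = (5.6569,9.4853,-0.0000)
J_ω[:, 0] = z_0
entry J[1][0] = 9.4853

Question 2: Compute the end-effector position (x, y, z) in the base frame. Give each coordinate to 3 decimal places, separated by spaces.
after link 1: o_1 = (2.8284, -2.8284, 0.0000)
after link 2: o_2 = (2.8284, -2.8284, 3.0000)
after link 3: o_3 = (4.9497, -2.1213, 3.0000)
after link 4: o_4 = (8.4853, -5.6569, 7.0000)
after link 5: o_5 = (9.4853, -5.6569, 11.0000)

9.485 -5.657 11.000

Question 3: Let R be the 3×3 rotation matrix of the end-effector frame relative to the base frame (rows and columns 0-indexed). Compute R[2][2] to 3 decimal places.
End-effector z-axis (col 2 of R) = (0.0000,0.0000,1.0000)
R[2][2] = 1.0000

1.000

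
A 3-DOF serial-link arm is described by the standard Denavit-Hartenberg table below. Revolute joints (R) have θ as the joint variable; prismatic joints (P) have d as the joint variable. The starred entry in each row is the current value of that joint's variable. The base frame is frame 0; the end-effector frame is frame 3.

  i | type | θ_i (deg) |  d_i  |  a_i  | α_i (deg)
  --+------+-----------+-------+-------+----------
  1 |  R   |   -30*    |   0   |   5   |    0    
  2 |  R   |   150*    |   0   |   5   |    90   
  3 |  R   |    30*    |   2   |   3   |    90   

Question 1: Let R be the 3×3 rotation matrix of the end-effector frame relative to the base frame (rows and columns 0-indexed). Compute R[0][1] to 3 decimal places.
End-effector y-axis (col 1 of R) = (0.8660,0.5000,0.0000)
R[0][1] = 0.8660

0.866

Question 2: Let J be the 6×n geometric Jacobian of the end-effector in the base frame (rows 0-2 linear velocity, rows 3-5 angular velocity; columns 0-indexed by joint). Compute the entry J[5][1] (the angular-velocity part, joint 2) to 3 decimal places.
1.000

axis z_1 = (0.0000,0.0000,1.0000); lever o_n−o_1 = (-2.0670,7.5801,1.5000)
cross product → J_v[:, 1] = (-7.5801,-2.0670,0.0000)
J_ω[:, 1] = z_1
entry J[5][1] = 1.0000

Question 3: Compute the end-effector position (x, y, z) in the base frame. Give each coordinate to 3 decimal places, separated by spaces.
2.263 5.080 1.500

after link 1: o_1 = (4.3301, -2.5000, 0.0000)
after link 2: o_2 = (1.8301, 1.8301, 0.0000)
after link 3: o_3 = (2.2631, 5.0801, 1.5000)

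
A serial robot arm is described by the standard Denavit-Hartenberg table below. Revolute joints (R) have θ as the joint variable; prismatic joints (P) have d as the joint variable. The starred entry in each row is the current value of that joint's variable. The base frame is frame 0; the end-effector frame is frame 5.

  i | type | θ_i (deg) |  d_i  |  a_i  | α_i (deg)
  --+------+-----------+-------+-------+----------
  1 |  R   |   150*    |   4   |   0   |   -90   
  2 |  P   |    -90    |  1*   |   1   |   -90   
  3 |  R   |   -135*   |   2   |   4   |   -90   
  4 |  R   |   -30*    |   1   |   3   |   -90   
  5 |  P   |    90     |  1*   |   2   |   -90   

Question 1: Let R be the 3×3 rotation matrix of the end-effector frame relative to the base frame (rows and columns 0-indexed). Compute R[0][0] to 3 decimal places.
End-effector x-axis (col 0 of R) = (0.3536,0.6124,-0.7071)
R[0][0] = 0.3536

0.354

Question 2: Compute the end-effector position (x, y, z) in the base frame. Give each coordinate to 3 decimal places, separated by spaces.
-4.937 -3.283 -0.726

after link 1: o_1 = (0.0000, 0.0000, 4.0000)
after link 2: o_2 = (-0.5000, -0.8660, 5.0000)
after link 3: o_3 = (-3.6463, -2.3155, 2.1716)
after link 4: o_4 = (-6.2174, -3.7689, 1.0416)
after link 5: o_5 = (-4.9371, -3.2833, -0.7262)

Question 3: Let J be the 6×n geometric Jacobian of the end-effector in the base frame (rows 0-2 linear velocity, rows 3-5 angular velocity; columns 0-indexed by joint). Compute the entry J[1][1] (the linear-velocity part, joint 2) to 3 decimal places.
prismatic axis z_1 = (-0.5000,-0.8660,0.0000)
J_v[:, 1] = z_1; J_ω[:, 1] = (0,0,0)
entry J[1][1] = -0.8660

-0.866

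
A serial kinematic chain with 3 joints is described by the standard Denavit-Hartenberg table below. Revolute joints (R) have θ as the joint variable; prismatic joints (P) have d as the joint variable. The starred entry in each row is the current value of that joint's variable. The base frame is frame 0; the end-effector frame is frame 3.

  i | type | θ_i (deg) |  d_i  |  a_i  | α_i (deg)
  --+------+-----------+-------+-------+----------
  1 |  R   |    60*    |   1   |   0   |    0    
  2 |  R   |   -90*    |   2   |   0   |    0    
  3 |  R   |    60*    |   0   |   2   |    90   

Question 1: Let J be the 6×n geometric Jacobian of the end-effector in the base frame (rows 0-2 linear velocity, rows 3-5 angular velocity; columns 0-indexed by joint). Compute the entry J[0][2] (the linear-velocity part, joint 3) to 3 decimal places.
-1.000

axis z_2 = (0.0000,0.0000,1.0000); lever o_n−o_2 = (1.7321,1.0000,0.0000)
cross product → J_v[:, 2] = (-1.0000,1.7321,0.0000)
J_ω[:, 2] = z_2
entry J[0][2] = -1.0000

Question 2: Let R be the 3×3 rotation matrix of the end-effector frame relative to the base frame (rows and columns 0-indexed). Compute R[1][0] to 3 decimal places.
End-effector x-axis (col 0 of R) = (0.8660,0.5000,0.0000)
R[1][0] = 0.5000

0.500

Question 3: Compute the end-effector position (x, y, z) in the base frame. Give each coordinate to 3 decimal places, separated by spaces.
after link 1: o_1 = (0.0000, 0.0000, 1.0000)
after link 2: o_2 = (0.0000, 0.0000, 3.0000)
after link 3: o_3 = (1.7321, 1.0000, 3.0000)

1.732 1.000 3.000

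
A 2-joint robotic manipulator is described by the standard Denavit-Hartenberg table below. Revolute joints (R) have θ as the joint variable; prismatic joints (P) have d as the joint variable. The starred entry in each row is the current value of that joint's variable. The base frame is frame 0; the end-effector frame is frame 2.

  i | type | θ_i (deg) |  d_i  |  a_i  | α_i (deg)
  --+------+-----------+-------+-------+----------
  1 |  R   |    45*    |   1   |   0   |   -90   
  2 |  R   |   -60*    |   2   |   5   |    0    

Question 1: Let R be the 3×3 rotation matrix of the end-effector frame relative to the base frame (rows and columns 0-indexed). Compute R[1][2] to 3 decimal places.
0.707

End-effector z-axis (col 2 of R) = (-0.7071,0.7071,0.0000)
R[1][2] = 0.7071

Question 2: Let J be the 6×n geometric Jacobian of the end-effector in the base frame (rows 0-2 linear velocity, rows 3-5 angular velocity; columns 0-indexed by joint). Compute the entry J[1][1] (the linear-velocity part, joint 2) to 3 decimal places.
3.062

axis z_1 = (-0.7071,0.7071,0.0000); lever o_n−o_1 = (0.3536,3.1820,4.3301)
cross product → J_v[:, 1] = (3.0619,3.0619,-2.5000)
J_ω[:, 1] = z_1
entry J[1][1] = 3.0619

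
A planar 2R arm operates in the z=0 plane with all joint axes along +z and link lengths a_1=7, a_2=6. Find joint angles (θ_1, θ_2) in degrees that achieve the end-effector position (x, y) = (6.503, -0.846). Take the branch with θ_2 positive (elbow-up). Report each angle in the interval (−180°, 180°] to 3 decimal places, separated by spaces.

cos θ_2 = (43.0047−7²−6²)/(2·7·6) = -0.4999; θ_2 = 119.9963° (elbow-up)
β = atan2(-0.8460,6.5030) = -7.4122°; ψ = atan2(5.1963,4.0003) = 52.4096°
θ_1 = β − ψ = -59.8218°

-59.822 119.996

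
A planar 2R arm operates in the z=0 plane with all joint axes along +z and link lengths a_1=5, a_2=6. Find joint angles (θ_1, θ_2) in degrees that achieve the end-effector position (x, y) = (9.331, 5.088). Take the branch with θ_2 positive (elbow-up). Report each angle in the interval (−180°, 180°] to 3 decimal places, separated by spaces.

12.201 30.012

cos θ_2 = (112.9553−5²−6²)/(2·5·6) = 0.8659; θ_2 = 30.0119° (elbow-up)
β = atan2(5.0880,9.3310) = 28.6027°; ψ = atan2(3.0011,10.1955) = 16.4019°
θ_1 = β − ψ = 12.2008°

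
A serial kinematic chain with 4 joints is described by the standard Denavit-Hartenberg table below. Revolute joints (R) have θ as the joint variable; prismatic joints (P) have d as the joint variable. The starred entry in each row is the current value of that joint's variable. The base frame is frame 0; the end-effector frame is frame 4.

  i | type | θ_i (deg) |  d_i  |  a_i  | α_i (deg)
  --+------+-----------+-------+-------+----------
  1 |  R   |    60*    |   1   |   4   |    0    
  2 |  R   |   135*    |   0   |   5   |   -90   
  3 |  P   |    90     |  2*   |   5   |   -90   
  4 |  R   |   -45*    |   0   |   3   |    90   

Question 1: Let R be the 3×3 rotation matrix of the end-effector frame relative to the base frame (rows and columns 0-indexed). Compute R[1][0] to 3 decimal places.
-0.683

End-effector x-axis (col 0 of R) = (0.1830,-0.6830,-0.7071)
R[1][0] = -0.6830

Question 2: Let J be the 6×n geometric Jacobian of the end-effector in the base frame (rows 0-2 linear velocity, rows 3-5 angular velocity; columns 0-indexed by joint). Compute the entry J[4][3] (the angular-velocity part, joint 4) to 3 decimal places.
0.259

axis z_3 = (0.9659,0.2588,-0.0000); lever o_n−o_3 = (0.5490,-2.0490,-2.1213)
cross product → J_v[:, 3] = (-0.5490,2.0490,-2.1213)
J_ω[:, 3] = z_3
entry J[4][3] = 0.2588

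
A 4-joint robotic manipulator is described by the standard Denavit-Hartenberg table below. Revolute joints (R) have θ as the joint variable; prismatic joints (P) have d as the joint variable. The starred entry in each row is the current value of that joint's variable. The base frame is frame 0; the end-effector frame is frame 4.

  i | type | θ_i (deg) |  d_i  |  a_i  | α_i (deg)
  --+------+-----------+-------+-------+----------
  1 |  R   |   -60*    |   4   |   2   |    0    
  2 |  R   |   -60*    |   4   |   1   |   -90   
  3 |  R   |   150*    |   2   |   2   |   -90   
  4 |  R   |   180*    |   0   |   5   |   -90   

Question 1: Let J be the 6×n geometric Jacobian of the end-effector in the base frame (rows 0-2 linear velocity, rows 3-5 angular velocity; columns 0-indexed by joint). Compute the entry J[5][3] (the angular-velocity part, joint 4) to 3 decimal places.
0.866

axis z_3 = (0.2500,0.4330,0.8660); lever o_n−o_3 = (-2.1651,-3.7500,2.5000)
cross product → J_v[:, 3] = (4.3301,-2.5000,0.0000)
J_ω[:, 3] = z_3
entry J[5][3] = 0.8660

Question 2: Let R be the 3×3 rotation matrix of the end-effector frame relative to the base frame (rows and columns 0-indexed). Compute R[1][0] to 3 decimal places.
End-effector x-axis (col 0 of R) = (-0.4330,-0.7500,0.5000)
R[1][0] = -0.7500

-0.750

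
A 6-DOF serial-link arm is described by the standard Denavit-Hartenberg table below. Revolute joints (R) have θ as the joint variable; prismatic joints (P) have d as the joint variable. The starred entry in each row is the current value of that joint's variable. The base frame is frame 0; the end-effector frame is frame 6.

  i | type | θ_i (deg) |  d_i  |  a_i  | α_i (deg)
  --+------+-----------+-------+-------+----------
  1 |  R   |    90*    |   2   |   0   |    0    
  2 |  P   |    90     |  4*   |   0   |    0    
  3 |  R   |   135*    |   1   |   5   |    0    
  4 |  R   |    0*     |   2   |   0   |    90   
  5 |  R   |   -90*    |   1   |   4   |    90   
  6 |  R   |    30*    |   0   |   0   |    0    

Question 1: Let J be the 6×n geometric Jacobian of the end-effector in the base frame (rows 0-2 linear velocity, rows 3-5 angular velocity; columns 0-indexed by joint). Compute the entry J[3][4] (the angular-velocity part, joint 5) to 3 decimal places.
axis z_4 = (-0.7071,-0.7071,0.0000); lever o_n−o_4 = (-0.7071,-0.7071,-4.0000)
cross product → J_v[:, 4] = (2.8284,-2.8284,0.0000)
J_ω[:, 4] = z_4
entry J[3][4] = -0.7071

-0.707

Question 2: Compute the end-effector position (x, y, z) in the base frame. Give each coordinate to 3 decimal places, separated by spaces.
after link 1: o_1 = (0.0000, 0.0000, 2.0000)
after link 2: o_2 = (0.0000, 0.0000, 6.0000)
after link 3: o_3 = (3.5355, -3.5355, 7.0000)
after link 4: o_4 = (3.5355, -3.5355, 9.0000)
after link 5: o_5 = (2.8284, -4.2426, 5.0000)
after link 6: o_6 = (2.8284, -4.2426, 5.0000)

2.828 -4.243 5.000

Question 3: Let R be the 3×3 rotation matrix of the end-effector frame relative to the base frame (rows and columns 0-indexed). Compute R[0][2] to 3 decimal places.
-0.707

End-effector z-axis (col 2 of R) = (-0.7071,0.7071,-0.0000)
R[0][2] = -0.7071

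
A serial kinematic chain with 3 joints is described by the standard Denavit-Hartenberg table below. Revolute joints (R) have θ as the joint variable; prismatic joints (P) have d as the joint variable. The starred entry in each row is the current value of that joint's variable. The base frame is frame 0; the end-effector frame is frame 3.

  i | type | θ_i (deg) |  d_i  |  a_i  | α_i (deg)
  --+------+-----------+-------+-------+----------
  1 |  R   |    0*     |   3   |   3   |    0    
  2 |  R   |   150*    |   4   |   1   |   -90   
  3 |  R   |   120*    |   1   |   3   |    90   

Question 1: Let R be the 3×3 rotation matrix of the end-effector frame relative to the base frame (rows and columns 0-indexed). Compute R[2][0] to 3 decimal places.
End-effector x-axis (col 0 of R) = (0.4330,-0.2500,-0.8660)
R[2][0] = -0.8660

-0.866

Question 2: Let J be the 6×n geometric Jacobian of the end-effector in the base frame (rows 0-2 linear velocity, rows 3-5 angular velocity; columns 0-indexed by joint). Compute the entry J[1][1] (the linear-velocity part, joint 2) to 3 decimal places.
axis z_1 = (0.0000,0.0000,1.0000); lever o_n−o_1 = (-0.0670,-1.1160,1.4019)
cross product → J_v[:, 1] = (1.1160,-0.0670,0.0000)
J_ω[:, 1] = z_1
entry J[1][1] = -0.0670

-0.067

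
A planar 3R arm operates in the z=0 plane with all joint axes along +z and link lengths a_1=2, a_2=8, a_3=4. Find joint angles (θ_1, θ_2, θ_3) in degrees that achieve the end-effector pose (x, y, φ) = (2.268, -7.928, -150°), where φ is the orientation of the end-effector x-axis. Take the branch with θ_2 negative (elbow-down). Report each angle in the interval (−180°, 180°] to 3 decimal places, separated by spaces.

wrist centre = target − a_3·(cos φ, sin φ) = (5.7321, -5.9280)
cos θ_2 = (67.9982−2²−8²)/(2·2·8) = -0.0001; θ_2 = -90.0033° (elbow-down)
β = atan2(-5.9280,5.7321) = -45.9625°; ψ = atan2(-8.0000,1.9995) = -75.9668°
θ_1 = β − ψ = 30.0043°
θ_3 = φ − θ_1 − θ_2 = -90.0010° (wrapped to (-180°,180°])

30.004 -90.003 -90.001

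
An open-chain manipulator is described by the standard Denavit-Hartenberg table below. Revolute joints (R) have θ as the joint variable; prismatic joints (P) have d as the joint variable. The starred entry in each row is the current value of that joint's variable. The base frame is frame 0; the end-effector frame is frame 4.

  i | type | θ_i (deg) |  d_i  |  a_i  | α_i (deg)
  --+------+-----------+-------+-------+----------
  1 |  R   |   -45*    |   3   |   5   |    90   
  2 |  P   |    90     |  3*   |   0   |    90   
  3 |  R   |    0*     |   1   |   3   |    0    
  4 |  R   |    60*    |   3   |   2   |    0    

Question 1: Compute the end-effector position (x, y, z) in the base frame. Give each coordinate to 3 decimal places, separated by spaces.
3.018 -9.710 7.000

after link 1: o_1 = (3.5355, -3.5355, 3.0000)
after link 2: o_2 = (1.4142, -5.6569, 3.0000)
after link 3: o_3 = (2.1213, -6.3640, 6.0000)
after link 4: o_4 = (3.0179, -9.7100, 7.0000)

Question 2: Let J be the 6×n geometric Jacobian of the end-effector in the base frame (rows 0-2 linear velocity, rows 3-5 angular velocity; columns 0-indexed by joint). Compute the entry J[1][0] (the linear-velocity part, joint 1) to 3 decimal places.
axis z_0 = ẑ; lever o_n−o_0 = (3.0179,-9.7100,7.0000)
cross product → J_v[:, 0] = (9.7100,3.0179,-0.0000)
J_ω[:, 0] = z_0
entry J[1][0] = 3.0179

3.018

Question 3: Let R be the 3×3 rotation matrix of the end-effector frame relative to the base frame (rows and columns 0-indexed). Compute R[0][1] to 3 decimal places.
End-effector y-axis (col 1 of R) = (-0.3536,-0.3536,-0.8660)
R[0][1] = -0.3536

-0.354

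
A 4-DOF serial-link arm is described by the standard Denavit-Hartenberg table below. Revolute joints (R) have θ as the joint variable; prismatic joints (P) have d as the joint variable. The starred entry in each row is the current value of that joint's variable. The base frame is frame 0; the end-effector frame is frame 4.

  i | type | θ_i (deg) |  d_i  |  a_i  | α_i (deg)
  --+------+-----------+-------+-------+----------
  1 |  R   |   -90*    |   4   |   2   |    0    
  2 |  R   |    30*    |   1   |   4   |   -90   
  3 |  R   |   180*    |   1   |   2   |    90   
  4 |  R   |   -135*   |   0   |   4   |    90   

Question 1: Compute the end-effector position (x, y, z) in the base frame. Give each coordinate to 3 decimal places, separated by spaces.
0.831 -7.096 5.000

after link 1: o_1 = (0.0000, -2.0000, 4.0000)
after link 2: o_2 = (2.0000, -5.4641, 5.0000)
after link 3: o_3 = (1.8660, -3.2321, 5.0000)
after link 4: o_4 = (0.8307, -7.0958, 5.0000)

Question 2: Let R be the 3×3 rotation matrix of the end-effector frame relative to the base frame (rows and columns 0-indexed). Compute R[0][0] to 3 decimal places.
End-effector x-axis (col 0 of R) = (-0.2588,-0.9659,-0.0000)
R[0][0] = -0.2588

-0.259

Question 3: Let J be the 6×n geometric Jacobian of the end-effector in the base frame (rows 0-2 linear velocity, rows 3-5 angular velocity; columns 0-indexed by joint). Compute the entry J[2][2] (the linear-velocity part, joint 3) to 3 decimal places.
-0.828

axis z_2 = (0.8660,0.5000,0.0000); lever o_n−o_2 = (-1.1693,-1.6317,0.0000)
cross product → J_v[:, 2] = (0.0000,-0.0000,-0.8284)
J_ω[:, 2] = z_2
entry J[2][2] = -0.8284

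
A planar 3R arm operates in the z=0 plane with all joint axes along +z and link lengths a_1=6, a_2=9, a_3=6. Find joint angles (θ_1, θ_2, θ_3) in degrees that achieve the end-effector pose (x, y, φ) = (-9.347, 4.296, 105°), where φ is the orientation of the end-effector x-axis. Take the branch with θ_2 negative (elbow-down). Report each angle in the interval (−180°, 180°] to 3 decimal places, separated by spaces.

wrist centre = target − a_3·(cos φ, sin φ) = (-7.7941, -1.4996)
cos θ_2 = (62.9964−6²−9²)/(2·6·9) = -0.5000; θ_2 = -120.0022° (elbow-down)
β = atan2(-1.4996,-7.7941) = -169.1096°; ψ = atan2(-7.7941,1.4997) = -79.1085°
θ_1 = β − ψ = -90.0011°
θ_3 = φ − θ_1 − θ_2 = -44.9967° (wrapped to (-180°,180°])

-90.001 -120.002 -44.997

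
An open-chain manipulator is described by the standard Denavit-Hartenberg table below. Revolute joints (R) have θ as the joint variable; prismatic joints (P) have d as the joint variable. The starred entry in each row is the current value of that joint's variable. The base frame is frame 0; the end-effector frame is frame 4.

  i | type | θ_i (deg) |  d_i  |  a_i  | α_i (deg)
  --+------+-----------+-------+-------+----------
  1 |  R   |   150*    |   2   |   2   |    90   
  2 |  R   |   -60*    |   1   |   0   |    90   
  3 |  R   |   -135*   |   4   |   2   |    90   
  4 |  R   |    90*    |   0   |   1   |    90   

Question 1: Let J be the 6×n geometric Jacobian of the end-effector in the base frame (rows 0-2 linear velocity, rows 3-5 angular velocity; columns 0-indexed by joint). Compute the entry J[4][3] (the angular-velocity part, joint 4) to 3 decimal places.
axis z_3 = (0.6597,0.4356,0.6124); lever o_n−o_3 = (0.7500,-0.4330,-0.5000)
cross product → J_v[:, 3] = (0.0474,0.7891,-0.6124)
J_ω[:, 3] = z_3
entry J[4][3] = 0.4356

0.436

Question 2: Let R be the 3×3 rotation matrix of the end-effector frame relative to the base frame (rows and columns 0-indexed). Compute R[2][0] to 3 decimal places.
-0.500

End-effector x-axis (col 0 of R) = (0.7500,-0.4330,-0.5000)
R[2][0] = -0.5000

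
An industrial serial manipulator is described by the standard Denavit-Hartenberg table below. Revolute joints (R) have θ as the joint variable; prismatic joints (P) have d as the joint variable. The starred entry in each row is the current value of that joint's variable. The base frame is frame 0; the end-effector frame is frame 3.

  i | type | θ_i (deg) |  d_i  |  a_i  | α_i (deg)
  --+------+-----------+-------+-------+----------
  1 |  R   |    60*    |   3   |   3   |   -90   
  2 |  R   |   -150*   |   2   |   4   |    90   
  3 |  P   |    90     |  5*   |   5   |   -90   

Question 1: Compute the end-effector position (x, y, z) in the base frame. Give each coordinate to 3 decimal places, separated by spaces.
after link 1: o_1 = (1.5000, 2.5981, 3.0000)
after link 2: o_2 = (-1.9641, 0.5981, 5.0000)
after link 3: o_3 = (-7.5442, 0.9330, 0.6699)

-7.544 0.933 0.670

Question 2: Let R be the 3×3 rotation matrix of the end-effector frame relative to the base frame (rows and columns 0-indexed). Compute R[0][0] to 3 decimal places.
-0.866

End-effector x-axis (col 0 of R) = (-0.8660,0.5000,0.0000)
R[0][0] = -0.8660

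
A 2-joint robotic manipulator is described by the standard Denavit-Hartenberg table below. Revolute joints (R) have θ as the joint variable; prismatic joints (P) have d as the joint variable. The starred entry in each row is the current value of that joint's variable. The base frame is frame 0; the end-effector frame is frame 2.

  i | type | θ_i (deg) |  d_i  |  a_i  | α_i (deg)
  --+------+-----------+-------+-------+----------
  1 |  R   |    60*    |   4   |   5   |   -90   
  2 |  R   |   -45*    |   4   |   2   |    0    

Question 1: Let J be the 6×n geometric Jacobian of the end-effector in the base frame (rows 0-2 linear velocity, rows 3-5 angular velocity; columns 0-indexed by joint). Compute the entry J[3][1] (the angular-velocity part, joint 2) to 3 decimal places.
-0.866

axis z_1 = (-0.8660,0.5000,0.0000); lever o_n−o_1 = (-2.7570,3.2247,1.4142)
cross product → J_v[:, 1] = (0.7071,1.2247,-1.4142)
J_ω[:, 1] = z_1
entry J[3][1] = -0.8660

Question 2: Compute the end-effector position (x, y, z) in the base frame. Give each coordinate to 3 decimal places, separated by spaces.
after link 1: o_1 = (2.5000, 4.3301, 4.0000)
after link 2: o_2 = (-0.2570, 7.5549, 5.4142)

-0.257 7.555 5.414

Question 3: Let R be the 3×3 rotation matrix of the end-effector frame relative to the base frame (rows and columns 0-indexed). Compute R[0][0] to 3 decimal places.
0.354

End-effector x-axis (col 0 of R) = (0.3536,0.6124,0.7071)
R[0][0] = 0.3536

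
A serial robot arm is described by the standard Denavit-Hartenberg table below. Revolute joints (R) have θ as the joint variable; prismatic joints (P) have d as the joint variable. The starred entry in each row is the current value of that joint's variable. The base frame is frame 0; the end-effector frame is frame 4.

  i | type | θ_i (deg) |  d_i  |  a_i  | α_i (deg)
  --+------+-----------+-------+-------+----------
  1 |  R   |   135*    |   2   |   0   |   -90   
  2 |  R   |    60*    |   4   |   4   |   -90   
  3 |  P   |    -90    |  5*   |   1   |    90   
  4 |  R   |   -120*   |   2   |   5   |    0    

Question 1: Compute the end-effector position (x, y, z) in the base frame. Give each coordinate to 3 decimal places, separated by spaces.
-2.065 -1.471 -0.067

after link 1: o_1 = (0.0000, 0.0000, 2.0000)
after link 2: o_2 = (-4.2426, -1.4142, -1.4641)
after link 3: o_3 = (-1.8879, -5.1832, -3.9641)
after link 4: o_4 = (-2.0647, -1.4709, -0.0670)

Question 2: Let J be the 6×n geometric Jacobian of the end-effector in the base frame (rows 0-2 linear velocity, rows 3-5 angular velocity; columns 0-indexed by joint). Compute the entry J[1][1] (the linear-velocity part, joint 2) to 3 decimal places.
-1.462

axis z_1 = (-0.7071,-0.7071,0.0000); lever o_n−o_1 = (-2.0647,-1.4709,-2.0670)
cross product → J_v[:, 1] = (1.4616,-1.4616,-0.4199)
J_ω[:, 1] = z_1
entry J[1][1] = -1.4616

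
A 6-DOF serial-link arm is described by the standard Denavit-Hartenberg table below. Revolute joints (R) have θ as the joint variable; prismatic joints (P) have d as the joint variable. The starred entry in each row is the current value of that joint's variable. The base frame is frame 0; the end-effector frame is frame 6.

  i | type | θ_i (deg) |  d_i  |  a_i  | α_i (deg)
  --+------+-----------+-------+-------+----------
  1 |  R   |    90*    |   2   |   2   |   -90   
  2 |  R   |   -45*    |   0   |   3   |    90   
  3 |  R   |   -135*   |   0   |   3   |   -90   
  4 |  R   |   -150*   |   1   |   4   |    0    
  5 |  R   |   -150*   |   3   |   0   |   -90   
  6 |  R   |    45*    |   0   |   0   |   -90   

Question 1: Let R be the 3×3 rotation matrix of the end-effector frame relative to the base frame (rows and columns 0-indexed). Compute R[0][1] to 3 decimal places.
0.612

End-effector y-axis (col 1 of R) = (0.6124,-0.7866,-0.0795)
R[0][1] = 0.6124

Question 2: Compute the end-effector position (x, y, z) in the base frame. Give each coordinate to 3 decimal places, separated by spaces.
2.500 4.939 7.768

after link 1: o_1 = (0.0000, 2.0000, 2.0000)
after link 2: o_2 = (0.0000, 4.1213, 4.1213)
after link 3: o_3 = (2.1213, 2.6213, 2.6213)
after link 4: o_4 = (0.3789, 3.4392, 6.2676)
after link 5: o_5 = (2.5003, 4.9392, 7.7676)
after link 6: o_6 = (2.5003, 4.9392, 7.7676)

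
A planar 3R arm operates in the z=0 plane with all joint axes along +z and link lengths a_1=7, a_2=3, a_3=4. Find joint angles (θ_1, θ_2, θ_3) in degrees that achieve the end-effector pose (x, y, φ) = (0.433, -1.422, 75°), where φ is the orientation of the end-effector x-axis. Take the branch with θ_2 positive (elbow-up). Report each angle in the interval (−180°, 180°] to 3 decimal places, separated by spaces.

-120.001 135.000 60.000

wrist centre = target − a_3·(cos φ, sin φ) = (-0.6023, -5.2857)
cos θ_2 = (28.3014−7²−3²)/(2·7·3) = -0.7071; θ_2 = 135.0002° (elbow-up)
β = atan2(-5.2857,-0.6023) = -96.5005°; ψ = atan2(2.1213,4.8787) = 23.5001°
θ_1 = β − ψ = -120.0005°
θ_3 = φ − θ_1 − θ_2 = 60.0003° (wrapped to (-180°,180°])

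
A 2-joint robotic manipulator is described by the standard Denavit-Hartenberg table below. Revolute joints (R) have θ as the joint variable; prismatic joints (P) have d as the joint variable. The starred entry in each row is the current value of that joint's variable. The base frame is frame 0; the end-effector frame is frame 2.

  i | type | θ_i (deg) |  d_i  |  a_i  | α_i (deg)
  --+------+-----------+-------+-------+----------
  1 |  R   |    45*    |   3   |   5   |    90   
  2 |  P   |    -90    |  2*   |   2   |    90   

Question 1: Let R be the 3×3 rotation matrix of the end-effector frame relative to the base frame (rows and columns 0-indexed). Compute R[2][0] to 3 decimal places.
End-effector x-axis (col 0 of R) = (0.0000,-0.0000,-1.0000)
R[2][0] = -1.0000

-1.000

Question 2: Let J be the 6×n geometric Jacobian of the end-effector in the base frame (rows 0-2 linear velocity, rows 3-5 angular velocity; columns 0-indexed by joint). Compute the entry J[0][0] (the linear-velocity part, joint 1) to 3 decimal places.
axis z_0 = ẑ; lever o_n−o_0 = (4.9497,2.1213,1.0000)
cross product → J_v[:, 0] = (-2.1213,4.9497,0.0000)
J_ω[:, 0] = z_0
entry J[0][0] = -2.1213

-2.121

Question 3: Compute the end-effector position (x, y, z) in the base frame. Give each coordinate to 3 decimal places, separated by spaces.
after link 1: o_1 = (3.5355, 3.5355, 3.0000)
after link 2: o_2 = (4.9497, 2.1213, 1.0000)

4.950 2.121 1.000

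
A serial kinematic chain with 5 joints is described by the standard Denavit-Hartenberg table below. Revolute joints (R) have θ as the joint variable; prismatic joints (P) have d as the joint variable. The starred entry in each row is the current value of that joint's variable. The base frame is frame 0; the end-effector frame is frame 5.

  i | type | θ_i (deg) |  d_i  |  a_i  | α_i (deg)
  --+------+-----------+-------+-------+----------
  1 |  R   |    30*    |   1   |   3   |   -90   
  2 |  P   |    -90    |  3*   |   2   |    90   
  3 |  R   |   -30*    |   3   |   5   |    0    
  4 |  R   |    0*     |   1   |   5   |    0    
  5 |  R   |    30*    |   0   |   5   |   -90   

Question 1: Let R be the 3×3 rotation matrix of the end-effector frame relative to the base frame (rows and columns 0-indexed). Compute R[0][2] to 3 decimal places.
-0.500

End-effector z-axis (col 2 of R) = (-0.5000,0.8660,0.0000)
R[0][2] = -0.5000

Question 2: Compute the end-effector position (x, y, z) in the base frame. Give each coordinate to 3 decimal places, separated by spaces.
after link 1: o_1 = (2.5981, 1.5000, 1.0000)
after link 2: o_2 = (1.0981, 4.0981, 3.0000)
after link 3: o_3 = (-0.2500, 0.4330, 7.3301)
after link 4: o_4 = (0.1340, -2.2321, 11.6603)
after link 5: o_5 = (0.1340, -2.2321, 16.6603)

0.134 -2.232 16.660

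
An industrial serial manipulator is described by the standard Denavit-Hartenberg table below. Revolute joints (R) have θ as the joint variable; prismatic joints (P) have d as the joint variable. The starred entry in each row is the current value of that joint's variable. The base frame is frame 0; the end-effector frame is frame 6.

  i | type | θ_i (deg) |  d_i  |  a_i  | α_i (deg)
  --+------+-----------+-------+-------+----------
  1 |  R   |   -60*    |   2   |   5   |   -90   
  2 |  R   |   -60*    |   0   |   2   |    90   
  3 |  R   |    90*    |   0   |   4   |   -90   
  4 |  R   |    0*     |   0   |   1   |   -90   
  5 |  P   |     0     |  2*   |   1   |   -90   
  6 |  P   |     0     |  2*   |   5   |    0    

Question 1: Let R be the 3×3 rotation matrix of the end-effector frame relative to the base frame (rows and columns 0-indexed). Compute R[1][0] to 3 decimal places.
End-effector x-axis (col 0 of R) = (0.8660,0.5000,0.0000)
R[1][0] = 0.5000

0.500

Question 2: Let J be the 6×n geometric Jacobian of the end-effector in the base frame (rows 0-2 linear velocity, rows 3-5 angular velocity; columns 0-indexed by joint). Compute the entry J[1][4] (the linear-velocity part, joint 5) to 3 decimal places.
-0.750

prismatic axis z_4 = (0.4330,-0.7500,-0.5000)
J_v[:, 4] = z_4; J_ω[:, 4] = (0,0,0)
entry J[1][4] = -0.7500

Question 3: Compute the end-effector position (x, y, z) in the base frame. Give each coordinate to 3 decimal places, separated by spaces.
after link 1: o_1 = (2.5000, -4.3301, 2.0000)
after link 2: o_2 = (3.0000, -5.1962, 3.7321)
after link 3: o_3 = (6.4641, -3.1962, 3.7321)
after link 4: o_4 = (7.3301, -2.6962, 3.7321)
after link 5: o_5 = (9.0622, -3.6962, 2.7321)
after link 6: o_6 = (13.8923, -2.0622, 4.4641)

13.892 -2.062 4.464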